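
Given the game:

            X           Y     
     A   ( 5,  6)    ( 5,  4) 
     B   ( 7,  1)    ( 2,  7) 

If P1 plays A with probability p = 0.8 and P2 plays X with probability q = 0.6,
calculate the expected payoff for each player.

E[P1] = 5.0, E[P2] = 4.84

Work:
E[P1] = p·q·π₁(A,X) + p·(1-q)·π₁(A,Y) + (1-p)·q·π₁(B,X) + (1-p)·(1-q)·π₁(B,Y)
= 0.8·0.6·5 + 0.8·0.4·5 + 0.2·0.6·7 + 0.2·0.4·2
= 5.0

E[P2] = 4.84 (similar calculation)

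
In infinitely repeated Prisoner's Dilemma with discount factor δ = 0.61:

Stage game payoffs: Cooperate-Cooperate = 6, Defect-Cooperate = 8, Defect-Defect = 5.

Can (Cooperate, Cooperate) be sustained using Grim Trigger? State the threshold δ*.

δ* = 0.6667; since δ = 0.61 < 0.6667, cooperation cannot be sustained

Work:
For Grim Trigger:
Cooperate forever: 6/(1-δ)
Defect then punished: 8 + 5·δ/(1-δ)
Need: 6/(1-δ) ≥ 8 + 5·δ/(1-δ)
Solving: δ ≥ (T-R)/(T-P) = (8-6)/(8-5) = 0.6667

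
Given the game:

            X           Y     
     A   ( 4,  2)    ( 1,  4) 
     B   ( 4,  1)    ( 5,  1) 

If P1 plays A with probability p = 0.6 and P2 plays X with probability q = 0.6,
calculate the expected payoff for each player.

E[P1] = 3.44, E[P2] = 2.08

Work:
E[P1] = p·q·π₁(A,X) + p·(1-q)·π₁(A,Y) + (1-p)·q·π₁(B,X) + (1-p)·(1-q)·π₁(B,Y)
= 0.6·0.6·4 + 0.6·0.4·1 + 0.4·0.6·4 + 0.4·0.4·5
= 3.44

E[P2] = 2.08 (similar calculation)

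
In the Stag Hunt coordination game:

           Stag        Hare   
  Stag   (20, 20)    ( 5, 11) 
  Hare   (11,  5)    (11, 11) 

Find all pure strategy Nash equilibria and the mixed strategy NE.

Pure NE: (Stag, Stag) and (Hare, Hare); Mixed NE: p = 0.4, q = 0.4

Work:
Check pure NE:
(Stag, Stag): (20, 20) - no unilateral deviation beneficial
(Hare, Hare): (11, 11) - no unilateral deviation beneficial
Mixed NE: P1 plays Stag with p = 0.4, P2 plays Stag with q = 0.4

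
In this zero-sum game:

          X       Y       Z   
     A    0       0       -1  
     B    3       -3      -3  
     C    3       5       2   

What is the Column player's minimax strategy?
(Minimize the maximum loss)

Column should play Z, value = 2

Work:
Column player minimizes Row's maximum payoff:
Column X: max payoff to Row = 3
Column Y: max payoff to Row = 5
Column Z: max payoff to Row = 2
Minimum is 2, achieved by column Z.
Minimax strategy: Z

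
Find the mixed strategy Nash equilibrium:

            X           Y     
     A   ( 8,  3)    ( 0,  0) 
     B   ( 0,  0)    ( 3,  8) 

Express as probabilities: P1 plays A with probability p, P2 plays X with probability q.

p = 0.7273, q = 0.2727

Work:
Find probabilities that make opponent indifferent:
P2 chooses q to make P1 indifferent between A and B
P1 chooses p to make P2 indifferent between X and Y
Mixed NE: P1 plays (A: 0.7273, B: 0.2727), P2 plays (X: 0.2727, Y: 0.7273)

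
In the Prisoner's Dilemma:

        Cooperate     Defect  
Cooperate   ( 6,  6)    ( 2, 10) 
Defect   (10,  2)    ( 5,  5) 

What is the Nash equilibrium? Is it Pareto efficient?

(Defect, Defect) is NE; not Pareto efficient

Work:
Defect dominates Cooperate for both players:
If P2 cooperates: Defect (10) > Cooperate (6)
If P2 defects: Defect (5) > Cooperate (2)
NE: (Defect, Defect) with payoff (5, 5)
But (Cooperate, Cooperate) = (6, 6) Pareto dominates (5, 5)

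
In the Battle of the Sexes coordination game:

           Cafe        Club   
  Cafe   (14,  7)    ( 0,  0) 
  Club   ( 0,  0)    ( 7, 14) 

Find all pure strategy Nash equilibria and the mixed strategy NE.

Pure NE: (Cafe, Cafe) and (Club, Club); Mixed NE: p = 0.6667, q = 0.3333

Work:
Check pure NE:
(Cafe, Cafe): (14, 7) - no unilateral deviation beneficial
(Club, Club): (7, 14) - no unilateral deviation beneficial
Mixed NE: P1 plays Cafe with p = 0.6667, P2 plays Cafe with q = 0.3333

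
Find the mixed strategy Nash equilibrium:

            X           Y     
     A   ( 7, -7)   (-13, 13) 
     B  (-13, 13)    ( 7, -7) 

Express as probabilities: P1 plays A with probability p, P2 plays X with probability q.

p = 0.5, q = 0.5

Work:
Find probabilities that make opponent indifferent:
P2 chooses q to make P1 indifferent between A and B
P1 chooses p to make P2 indifferent between X and Y
Mixed NE: P1 plays (A: 0.5, B: 0.5), P2 plays (X: 0.5, Y: 0.5)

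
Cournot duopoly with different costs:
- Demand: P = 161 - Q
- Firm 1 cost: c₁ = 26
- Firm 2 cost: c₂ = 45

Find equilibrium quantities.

q₁* = 51.33, q₂* = 32.33

Work:
Reaction: q₁ = (161 - 26 - q₂)/2
Reaction: q₂ = (161 - 45 - q₁)/2
Solve simultaneously:
q₁* = (161 - 2×26 + 45)/3 = 51.33
q₂* = (161 - 2×45 + 26)/3 = 32.33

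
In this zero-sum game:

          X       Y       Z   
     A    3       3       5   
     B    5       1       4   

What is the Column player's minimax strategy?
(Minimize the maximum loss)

Column should play Y, value = 3

Work:
Column player minimizes Row's maximum payoff:
Column X: max payoff to Row = 5
Column Y: max payoff to Row = 3
Column Z: max payoff to Row = 5
Minimum is 3, achieved by column Y.
Minimax strategy: Y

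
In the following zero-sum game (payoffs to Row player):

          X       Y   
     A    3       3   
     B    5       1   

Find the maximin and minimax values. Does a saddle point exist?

Maximin = 3, Minimax = 3, Saddle: True

Work:
Row minimums: [3, 1] → maximin = 3
Column maximums: [5, 3] → minimax = 3
Saddle point exists! Game value = 3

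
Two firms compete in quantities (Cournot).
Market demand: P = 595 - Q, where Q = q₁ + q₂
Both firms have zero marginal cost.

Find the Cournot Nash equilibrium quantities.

q₁* = q₂* = 198.33; P* = 198.33

Work:
Profit: π_i = P·q_i = (a - q_i - q_j)·q_i
FOC: ∂π_i/∂q_i = a - 2q_i - q_j = 0
Reaction function: q_i = (595 - q_j)/2
Symmetry: q* = 595/3 = 198.33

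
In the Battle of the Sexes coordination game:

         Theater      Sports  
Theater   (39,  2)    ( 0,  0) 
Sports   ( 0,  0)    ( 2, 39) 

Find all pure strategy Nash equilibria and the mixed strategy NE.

Pure NE: (Theater, Theater) and (Sports, Sports); Mixed NE: p = 0.9512, q = 0.0488

Work:
Check pure NE:
(Theater, Theater): (39, 2) - no unilateral deviation beneficial
(Sports, Sports): (2, 39) - no unilateral deviation beneficial
Mixed NE: P1 plays Theater with p = 0.9512, P2 plays Theater with q = 0.0488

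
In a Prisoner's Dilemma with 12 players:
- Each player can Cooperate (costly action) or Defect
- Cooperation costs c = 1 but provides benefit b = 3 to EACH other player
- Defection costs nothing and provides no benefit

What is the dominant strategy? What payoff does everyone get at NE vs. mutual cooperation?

Dominant: Defect; NE payoff = 0; Coop payoff = 32

Work:
Defect dominates (saves cost c = 1, benefit to others is external)
NE: All defect → everyone gets 0
If all cooperate: each receives (11)×3 - 1 = 32
Social dilemma: 32 > 0 but NE gives 0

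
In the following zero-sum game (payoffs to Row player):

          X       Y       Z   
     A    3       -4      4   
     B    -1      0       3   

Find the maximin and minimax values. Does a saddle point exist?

Maximin = -1, Minimax = 0, Saddle: False

Work:
Row minimums: [-4, -1] → maximin = -1
Column maximums: [3, 0, 4] → minimax = 0
No saddle point (maximin ≠ minimax). Mixed strategy needed.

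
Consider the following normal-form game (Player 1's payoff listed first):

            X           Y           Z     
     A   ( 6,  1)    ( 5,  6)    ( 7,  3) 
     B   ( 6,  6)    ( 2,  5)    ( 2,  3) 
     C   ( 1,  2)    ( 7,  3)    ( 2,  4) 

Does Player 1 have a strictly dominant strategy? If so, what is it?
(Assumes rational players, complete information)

No strictly dominant strategy exists for Player 1

Work:
A strategy strictly dominates another if it gives a strictly higher payoff against every opponent action. Compare each pair of P1's strategies column-by-column:
  A vs B: [6 vs 6, 5 vs 2, 7 vs 2] → A does not strictly dominate B (column X: 6 ≤ 6)
  A vs C: [6 vs 1, 5 vs 7, 7 vs 2] → A does not strictly dominate C (column Y: 5 ≤ 7)
  B vs A: [6 vs 6, 2 vs 5, 2 vs 7] → B does not strictly dominate A (column X: 6 ≤ 6)
  B vs C: [6 vs 1, 2 vs 7, 2 vs 2] → B does not strictly dominate C (column Y: 2 ≤ 7)
  C vs A: [1 vs 6, 7 vs 5, 2 vs 7] → C does not strictly dominate A (column X: 1 ≤ 6)
  C vs B: [1 vs 6, 7 vs 2, 2 vs 2] → C does not strictly dominate B (column X: 1 ≤ 6)
No single strategy strictly dominates all others → no strictly dominant strategy.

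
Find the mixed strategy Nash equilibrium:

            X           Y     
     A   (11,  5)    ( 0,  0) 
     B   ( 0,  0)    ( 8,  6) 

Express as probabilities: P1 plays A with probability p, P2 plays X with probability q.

p = 0.5455, q = 0.4211

Work:
Find probabilities that make opponent indifferent:
P2 chooses q to make P1 indifferent between A and B
P1 chooses p to make P2 indifferent between X and Y
Mixed NE: P1 plays (A: 0.5455, B: 0.4545), P2 plays (X: 0.4211, Y: 0.5789)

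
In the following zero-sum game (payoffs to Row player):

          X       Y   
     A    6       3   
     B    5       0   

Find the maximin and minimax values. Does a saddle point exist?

Maximin = 3, Minimax = 3, Saddle: True

Work:
Row minimums: [3, 0] → maximin = 3
Column maximums: [6, 3] → minimax = 3
Saddle point exists! Game value = 3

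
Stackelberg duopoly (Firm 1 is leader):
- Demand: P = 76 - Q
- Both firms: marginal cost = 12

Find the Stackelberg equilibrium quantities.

q₁* (leader) = 32.0, q₂* (follower) = 16.0

Work:
Follower's reaction: q₂ = (a - c - q₁)/2
Leader substitutes: π₁ = q₁·(a - q₁ - (a-c-q₁)/2 - c)
FOC: q₁* = (76 - 12)/2 = 32.00
Then: q₂* = (76 - 12 - 32.0)/2 = 16.00
Leader has first-mover advantage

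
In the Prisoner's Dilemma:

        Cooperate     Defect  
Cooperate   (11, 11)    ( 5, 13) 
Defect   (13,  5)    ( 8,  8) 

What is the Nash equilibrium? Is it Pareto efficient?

(Defect, Defect) is NE; not Pareto efficient

Work:
Defect dominates Cooperate for both players:
If P2 cooperates: Defect (13) > Cooperate (11)
If P2 defects: Defect (8) > Cooperate (5)
NE: (Defect, Defect) with payoff (8, 8)
But (Cooperate, Cooperate) = (11, 11) Pareto dominates (8, 8)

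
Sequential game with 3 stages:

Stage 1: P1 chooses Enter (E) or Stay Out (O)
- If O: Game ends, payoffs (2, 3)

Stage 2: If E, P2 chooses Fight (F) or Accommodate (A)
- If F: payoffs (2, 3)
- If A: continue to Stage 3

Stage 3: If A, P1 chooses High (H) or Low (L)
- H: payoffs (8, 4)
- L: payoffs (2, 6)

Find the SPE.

SPE: (E, A, H); Outcome (8, 4)

Work:
Stage 3: P1 chooses H (8 vs 2)
Stage 2: P2: F->3, A->4 (anticipating H). Choose A
Stage 1: P1: O->2, E->8 (anticipating A, H). Choose E
SPE path: E -> A -> H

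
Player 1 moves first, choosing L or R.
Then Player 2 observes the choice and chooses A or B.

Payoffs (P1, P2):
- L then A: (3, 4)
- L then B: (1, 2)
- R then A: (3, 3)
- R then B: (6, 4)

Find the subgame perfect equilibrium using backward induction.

P1 plays R, P2 plays A after L and B after R; Payoff (6, 4)

Work:
Backward induction:
After L: P2 chooses A → P1 gets 3
After R: P2 chooses B → P1 gets 6
P1 chooses R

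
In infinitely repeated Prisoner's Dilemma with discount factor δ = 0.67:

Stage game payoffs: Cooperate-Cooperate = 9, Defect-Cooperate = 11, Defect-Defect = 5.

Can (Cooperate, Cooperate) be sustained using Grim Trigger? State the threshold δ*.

δ* = 0.3333; since δ = 0.67 ≥ 0.3333, cooperation can be sustained

Work:
For Grim Trigger:
Cooperate forever: 9/(1-δ)
Defect then punished: 11 + 5·δ/(1-δ)
Need: 9/(1-δ) ≥ 11 + 5·δ/(1-δ)
Solving: δ ≥ (T-R)/(T-P) = (11-9)/(11-5) = 0.3333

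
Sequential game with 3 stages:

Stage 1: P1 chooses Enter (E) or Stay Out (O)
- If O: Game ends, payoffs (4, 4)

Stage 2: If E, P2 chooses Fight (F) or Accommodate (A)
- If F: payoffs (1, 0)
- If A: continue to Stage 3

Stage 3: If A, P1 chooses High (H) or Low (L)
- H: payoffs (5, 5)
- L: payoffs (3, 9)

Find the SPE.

SPE: (E, A, H); Outcome (5, 5)

Work:
Stage 3: P1 chooses H (5 vs 3)
Stage 2: P2: F->0, A->5 (anticipating H). Choose A
Stage 1: P1: O->4, E->5 (anticipating A, H). Choose E
SPE path: E -> A -> H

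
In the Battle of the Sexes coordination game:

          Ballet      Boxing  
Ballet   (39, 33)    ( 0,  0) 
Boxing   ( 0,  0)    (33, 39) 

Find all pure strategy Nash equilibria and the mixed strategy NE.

Pure NE: (Ballet, Ballet) and (Boxing, Boxing); Mixed NE: p = 0.5417, q = 0.4583

Work:
Check pure NE:
(Ballet, Ballet): (39, 33) - no unilateral deviation beneficial
(Boxing, Boxing): (33, 39) - no unilateral deviation beneficial
Mixed NE: P1 plays Ballet with p = 0.5417, P2 plays Ballet with q = 0.4583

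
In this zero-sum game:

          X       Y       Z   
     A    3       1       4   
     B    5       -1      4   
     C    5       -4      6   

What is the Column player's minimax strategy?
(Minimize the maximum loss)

Column should play Y, value = 1

Work:
Column player minimizes Row's maximum payoff:
Column X: max payoff to Row = 5
Column Y: max payoff to Row = 1
Column Z: max payoff to Row = 6
Minimum is 1, achieved by column Y.
Minimax strategy: Y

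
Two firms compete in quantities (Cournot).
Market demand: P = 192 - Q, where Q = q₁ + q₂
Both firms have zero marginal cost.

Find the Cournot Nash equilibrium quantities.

q₁* = q₂* = 64.0; P* = 64.0

Work:
Profit: π_i = P·q_i = (a - q_i - q_j)·q_i
FOC: ∂π_i/∂q_i = a - 2q_i - q_j = 0
Reaction function: q_i = (192 - q_j)/2
Symmetry: q* = 192/3 = 64.0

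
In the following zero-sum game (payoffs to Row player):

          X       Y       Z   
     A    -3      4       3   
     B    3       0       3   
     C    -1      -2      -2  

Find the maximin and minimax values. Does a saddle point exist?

Maximin = 0, Minimax = 3, Saddle: False

Work:
Row minimums: [-3, 0, -2] → maximin = 0
Column maximums: [3, 4, 3] → minimax = 3
No saddle point (maximin ≠ minimax). Mixed strategy needed.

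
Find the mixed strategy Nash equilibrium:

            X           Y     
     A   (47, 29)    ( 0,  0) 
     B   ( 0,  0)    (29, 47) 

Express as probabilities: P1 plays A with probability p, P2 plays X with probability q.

p = 0.6184, q = 0.3816

Work:
Find probabilities that make opponent indifferent:
P2 chooses q to make P1 indifferent between A and B
P1 chooses p to make P2 indifferent between X and Y
Mixed NE: P1 plays (A: 0.6184, B: 0.3816), P2 plays (X: 0.3816, Y: 0.6184)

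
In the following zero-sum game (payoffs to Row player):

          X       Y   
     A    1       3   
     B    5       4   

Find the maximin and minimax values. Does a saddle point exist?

Maximin = 4, Minimax = 4, Saddle: True

Work:
Row minimums: [1, 4] → maximin = 4
Column maximums: [5, 4] → minimax = 4
Saddle point exists! Game value = 4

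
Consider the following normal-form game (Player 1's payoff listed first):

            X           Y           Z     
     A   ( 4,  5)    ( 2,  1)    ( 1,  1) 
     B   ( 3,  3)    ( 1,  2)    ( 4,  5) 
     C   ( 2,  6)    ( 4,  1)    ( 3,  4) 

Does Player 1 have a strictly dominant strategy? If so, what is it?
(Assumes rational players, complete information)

No strictly dominant strategy exists for Player 1

Work:
A strategy strictly dominates another if it gives a strictly higher payoff against every opponent action. Compare each pair of P1's strategies column-by-column:
  A vs B: [4 vs 3, 2 vs 1, 1 vs 4] → A does not strictly dominate B (column Z: 1 ≤ 4)
  A vs C: [4 vs 2, 2 vs 4, 1 vs 3] → A does not strictly dominate C (column Y: 2 ≤ 4)
  B vs A: [3 vs 4, 1 vs 2, 4 vs 1] → B does not strictly dominate A (column X: 3 ≤ 4)
  B vs C: [3 vs 2, 1 vs 4, 4 vs 3] → B does not strictly dominate C (column Y: 1 ≤ 4)
  C vs A: [2 vs 4, 4 vs 2, 3 vs 1] → C does not strictly dominate A (column X: 2 ≤ 4)
  C vs B: [2 vs 3, 4 vs 1, 3 vs 4] → C does not strictly dominate B (column X: 2 ≤ 3)
No single strategy strictly dominates all others → no strictly dominant strategy.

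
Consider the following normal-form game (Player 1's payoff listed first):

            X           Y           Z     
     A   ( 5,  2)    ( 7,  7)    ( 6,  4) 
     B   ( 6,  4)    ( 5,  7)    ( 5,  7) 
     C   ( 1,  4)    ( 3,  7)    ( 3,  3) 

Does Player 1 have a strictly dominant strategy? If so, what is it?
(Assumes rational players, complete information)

No strictly dominant strategy exists for Player 1

Work:
A strategy strictly dominates another if it gives a strictly higher payoff against every opponent action. Compare each pair of P1's strategies column-by-column:
  A vs B: [5 vs 6, 7 vs 5, 6 vs 5] → A does not strictly dominate B (column X: 5 ≤ 6)
  A vs C: [5 vs 1, 7 vs 3, 6 vs 3] → A strictly dominates C
  B vs A: [6 vs 5, 5 vs 7, 5 vs 6] → B does not strictly dominate A (column Y: 5 ≤ 7)
  B vs C: [6 vs 1, 5 vs 3, 5 vs 3] → B strictly dominates C
  C vs A: [1 vs 5, 3 vs 7, 3 vs 6] → C does not strictly dominate A (column X: 1 ≤ 5)
  C vs B: [1 vs 6, 3 vs 5, 3 vs 5] → C does not strictly dominate B (column X: 1 ≤ 6)
No single strategy strictly dominates all others → no strictly dominant strategy.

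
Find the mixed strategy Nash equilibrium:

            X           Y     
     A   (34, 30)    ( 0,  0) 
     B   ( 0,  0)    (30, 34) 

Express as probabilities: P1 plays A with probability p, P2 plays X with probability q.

p = 0.5312, q = 0.4688

Work:
Find probabilities that make opponent indifferent:
P2 chooses q to make P1 indifferent between A and B
P1 chooses p to make P2 indifferent between X and Y
Mixed NE: P1 plays (A: 0.5312, B: 0.4688), P2 plays (X: 0.4688, Y: 0.5312)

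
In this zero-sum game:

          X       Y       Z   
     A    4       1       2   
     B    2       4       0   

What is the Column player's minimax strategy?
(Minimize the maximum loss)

Column should play Z, value = 2

Work:
Column player minimizes Row's maximum payoff:
Column X: max payoff to Row = 4
Column Y: max payoff to Row = 4
Column Z: max payoff to Row = 2
Minimum is 2, achieved by column Z.
Minimax strategy: Z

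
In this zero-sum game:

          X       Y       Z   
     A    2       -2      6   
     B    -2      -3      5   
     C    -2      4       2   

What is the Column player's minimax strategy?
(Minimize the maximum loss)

Column should play X, value = 2

Work:
Column player minimizes Row's maximum payoff:
Column X: max payoff to Row = 2
Column Y: max payoff to Row = 4
Column Z: max payoff to Row = 6
Minimum is 2, achieved by column X.
Minimax strategy: X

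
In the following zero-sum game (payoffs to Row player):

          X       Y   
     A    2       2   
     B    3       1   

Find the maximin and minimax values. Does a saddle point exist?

Maximin = 2, Minimax = 2, Saddle: True

Work:
Row minimums: [2, 1] → maximin = 2
Column maximums: [3, 2] → minimax = 2
Saddle point exists! Game value = 2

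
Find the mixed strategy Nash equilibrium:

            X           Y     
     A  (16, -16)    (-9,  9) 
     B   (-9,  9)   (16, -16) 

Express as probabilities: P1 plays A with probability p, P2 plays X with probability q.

p = 0.5, q = 0.5

Work:
Find probabilities that make opponent indifferent:
P2 chooses q to make P1 indifferent between A and B
P1 chooses p to make P2 indifferent between X and Y
Mixed NE: P1 plays (A: 0.5, B: 0.5), P2 plays (X: 0.5, Y: 0.5)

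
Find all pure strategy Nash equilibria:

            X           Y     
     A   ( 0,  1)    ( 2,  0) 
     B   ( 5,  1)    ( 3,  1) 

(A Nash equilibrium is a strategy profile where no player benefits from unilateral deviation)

Nash equilibrium: (B, X), (B, Y)

Work:
Best responses:
  P1 vs X: payoffs [0, 5] → best response B (payoff 5)
  P1 vs Y: payoffs [2, 3] → best response B (payoff 3)
  P2 vs A: payoffs [1, 0] → best response X (payoff 1)
  P2 vs B: payoffs [1, 1] → best response X/Y (payoff 1)
Mutual best responses: (B,X), (B,Y) → Nash equilibria.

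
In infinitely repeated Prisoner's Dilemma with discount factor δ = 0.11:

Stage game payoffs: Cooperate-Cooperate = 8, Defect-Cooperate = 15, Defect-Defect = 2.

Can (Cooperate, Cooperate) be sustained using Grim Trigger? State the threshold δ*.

δ* = 0.5385; since δ = 0.11 < 0.5385, cooperation cannot be sustained

Work:
For Grim Trigger:
Cooperate forever: 8/(1-δ)
Defect then punished: 15 + 2·δ/(1-δ)
Need: 8/(1-δ) ≥ 15 + 2·δ/(1-δ)
Solving: δ ≥ (T-R)/(T-P) = (15-8)/(15-2) = 0.5385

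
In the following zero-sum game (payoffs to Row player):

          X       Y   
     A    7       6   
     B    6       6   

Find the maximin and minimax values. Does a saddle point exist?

Maximin = 6, Minimax = 6, Saddle: True

Work:
Row minimums: [6, 6] → maximin = 6
Column maximums: [7, 6] → minimax = 6
Saddle point exists! Game value = 6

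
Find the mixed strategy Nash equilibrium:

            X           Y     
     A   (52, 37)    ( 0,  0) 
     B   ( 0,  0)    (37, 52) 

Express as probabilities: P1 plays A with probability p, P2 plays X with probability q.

p = 0.5843, q = 0.4157

Work:
Find probabilities that make opponent indifferent:
P2 chooses q to make P1 indifferent between A and B
P1 chooses p to make P2 indifferent between X and Y
Mixed NE: P1 plays (A: 0.5843, B: 0.4157), P2 plays (X: 0.4157, Y: 0.5843)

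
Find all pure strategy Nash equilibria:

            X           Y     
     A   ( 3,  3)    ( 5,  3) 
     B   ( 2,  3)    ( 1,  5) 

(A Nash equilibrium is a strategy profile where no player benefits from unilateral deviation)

Nash equilibrium: (A, X), (A, Y)

Work:
Best responses:
  P1 vs X: payoffs [3, 2] → best response A (payoff 3)
  P1 vs Y: payoffs [5, 1] → best response A (payoff 5)
  P2 vs A: payoffs [3, 3] → best response X/Y (payoff 3)
  P2 vs B: payoffs [3, 5] → best response Y (payoff 5)
Mutual best responses: (A,X), (A,Y) → Nash equilibria.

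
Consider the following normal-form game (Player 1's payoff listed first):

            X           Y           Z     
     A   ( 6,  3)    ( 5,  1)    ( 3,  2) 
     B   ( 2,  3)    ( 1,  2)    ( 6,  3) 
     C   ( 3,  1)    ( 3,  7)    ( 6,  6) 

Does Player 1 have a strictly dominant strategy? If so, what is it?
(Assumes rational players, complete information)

No strictly dominant strategy exists for Player 1

Work:
A strategy strictly dominates another if it gives a strictly higher payoff against every opponent action. Compare each pair of P1's strategies column-by-column:
  A vs B: [6 vs 2, 5 vs 1, 3 vs 6] → A does not strictly dominate B (column Z: 3 ≤ 6)
  A vs C: [6 vs 3, 5 vs 3, 3 vs 6] → A does not strictly dominate C (column Z: 3 ≤ 6)
  B vs A: [2 vs 6, 1 vs 5, 6 vs 3] → B does not strictly dominate A (column X: 2 ≤ 6)
  B vs C: [2 vs 3, 1 vs 3, 6 vs 6] → B does not strictly dominate C (column X: 2 ≤ 3)
  C vs A: [3 vs 6, 3 vs 5, 6 vs 3] → C does not strictly dominate A (column X: 3 ≤ 6)
  C vs B: [3 vs 2, 3 vs 1, 6 vs 6] → C does not strictly dominate B (column Z: 6 ≤ 6)
No single strategy strictly dominates all others → no strictly dominant strategy.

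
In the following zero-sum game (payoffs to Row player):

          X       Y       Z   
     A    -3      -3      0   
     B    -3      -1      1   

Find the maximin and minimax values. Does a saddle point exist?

Maximin = -3, Minimax = -3, Saddle: True

Work:
Row minimums: [-3, -3] → maximin = -3
Column maximums: [-3, -1, 1] → minimax = -3
Saddle point exists! Game value = -3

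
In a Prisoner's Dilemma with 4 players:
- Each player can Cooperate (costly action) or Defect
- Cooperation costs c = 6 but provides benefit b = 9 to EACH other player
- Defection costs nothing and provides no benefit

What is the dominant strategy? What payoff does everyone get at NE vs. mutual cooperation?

Dominant: Defect; NE payoff = 0; Coop payoff = 21

Work:
Defect dominates (saves cost c = 6, benefit to others is external)
NE: All defect → everyone gets 0
If all cooperate: each receives (3)×9 - 6 = 21
Social dilemma: 21 > 0 but NE gives 0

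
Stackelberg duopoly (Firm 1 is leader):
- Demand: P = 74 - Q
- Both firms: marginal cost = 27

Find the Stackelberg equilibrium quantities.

q₁* (leader) = 23.5, q₂* (follower) = 11.75

Work:
Follower's reaction: q₂ = (a - c - q₁)/2
Leader substitutes: π₁ = q₁·(a - q₁ - (a-c-q₁)/2 - c)
FOC: q₁* = (74 - 27)/2 = 23.50
Then: q₂* = (74 - 27 - 23.5)/2 = 11.75
Leader has first-mover advantage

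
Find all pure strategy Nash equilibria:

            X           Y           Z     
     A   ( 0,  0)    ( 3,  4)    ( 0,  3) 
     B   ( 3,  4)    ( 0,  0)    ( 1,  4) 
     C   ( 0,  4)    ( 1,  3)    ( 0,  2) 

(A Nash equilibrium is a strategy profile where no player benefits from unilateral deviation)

Nash equilibrium: (A, Y), (B, X), (B, Z)

Work:
Best responses:
  P1 vs X: payoffs [0, 3, 0] → best response B (payoff 3)
  P1 vs Y: payoffs [3, 0, 1] → best response A (payoff 3)
  P1 vs Z: payoffs [0, 1, 0] → best response B (payoff 1)
  P2 vs A: payoffs [0, 4, 3] → best response Y (payoff 4)
  P2 vs B: payoffs [4, 0, 4] → best response X/Z (payoff 4)
  P2 vs C: payoffs [4, 3, 2] → best response X (payoff 4)
Mutual best responses: (A,Y), (B,X), (B,Z) → Nash equilibria.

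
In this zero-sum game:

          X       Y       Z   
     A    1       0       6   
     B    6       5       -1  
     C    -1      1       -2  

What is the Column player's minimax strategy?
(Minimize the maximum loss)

Column should play Y, value = 5

Work:
Column player minimizes Row's maximum payoff:
Column X: max payoff to Row = 6
Column Y: max payoff to Row = 5
Column Z: max payoff to Row = 6
Minimum is 5, achieved by column Y.
Minimax strategy: Y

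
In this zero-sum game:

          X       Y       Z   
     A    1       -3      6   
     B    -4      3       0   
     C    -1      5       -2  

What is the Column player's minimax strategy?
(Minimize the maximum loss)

Column should play X, value = 1

Work:
Column player minimizes Row's maximum payoff:
Column X: max payoff to Row = 1
Column Y: max payoff to Row = 5
Column Z: max payoff to Row = 6
Minimum is 1, achieved by column X.
Minimax strategy: X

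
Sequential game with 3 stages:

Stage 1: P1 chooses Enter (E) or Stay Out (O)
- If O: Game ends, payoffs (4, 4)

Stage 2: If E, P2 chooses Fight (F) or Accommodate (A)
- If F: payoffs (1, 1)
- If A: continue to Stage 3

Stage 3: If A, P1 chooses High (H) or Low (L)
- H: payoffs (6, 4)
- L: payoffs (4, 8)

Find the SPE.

SPE: (E, A, H); Outcome (6, 4)

Work:
Stage 3: P1 chooses H (6 vs 4)
Stage 2: P2: F->1, A->4 (anticipating H). Choose A
Stage 1: P1: O->4, E->6 (anticipating A, H). Choose E
SPE path: E -> A -> H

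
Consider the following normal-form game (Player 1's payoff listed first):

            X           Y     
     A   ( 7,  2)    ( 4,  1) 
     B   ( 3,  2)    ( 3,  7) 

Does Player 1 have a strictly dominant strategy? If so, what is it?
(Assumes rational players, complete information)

Yes, Player 1's strictly dominant strategy is A

Work:
A strategy strictly dominates another if it gives a strictly higher payoff against every opponent action. Compare each pair of P1's strategies column-by-column:
  A vs B: [7 vs 3, 4 vs 3] → A strictly dominates B
  B vs A: [3 vs 7, 3 vs 4] → B does not strictly dominate A (column X: 3 ≤ 7)
A strictly dominates every other strategy → strictly dominant.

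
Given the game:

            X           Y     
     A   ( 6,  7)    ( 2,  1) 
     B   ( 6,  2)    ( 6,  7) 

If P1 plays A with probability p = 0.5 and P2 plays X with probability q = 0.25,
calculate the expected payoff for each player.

E[P1] = 4.5, E[P2] = 4.125

Work:
E[P1] = p·q·π₁(A,X) + p·(1-q)·π₁(A,Y) + (1-p)·q·π₁(B,X) + (1-p)·(1-q)·π₁(B,Y)
= 0.5·0.25·6 + 0.5·0.75·2 + 0.5·0.25·6 + 0.5·0.75·6
= 4.5

E[P2] = 4.125 (similar calculation)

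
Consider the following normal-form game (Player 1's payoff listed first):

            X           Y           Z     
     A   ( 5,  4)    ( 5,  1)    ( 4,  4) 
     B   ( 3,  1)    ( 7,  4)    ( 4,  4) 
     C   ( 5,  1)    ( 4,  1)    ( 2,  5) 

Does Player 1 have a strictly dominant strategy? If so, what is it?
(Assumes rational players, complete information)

No strictly dominant strategy exists for Player 1

Work:
A strategy strictly dominates another if it gives a strictly higher payoff against every opponent action. Compare each pair of P1's strategies column-by-column:
  A vs B: [5 vs 3, 5 vs 7, 4 vs 4] → A does not strictly dominate B (column Y: 5 ≤ 7)
  A vs C: [5 vs 5, 5 vs 4, 4 vs 2] → A does not strictly dominate C (column X: 5 ≤ 5)
  B vs A: [3 vs 5, 7 vs 5, 4 vs 4] → B does not strictly dominate A (column X: 3 ≤ 5)
  B vs C: [3 vs 5, 7 vs 4, 4 vs 2] → B does not strictly dominate C (column X: 3 ≤ 5)
  C vs A: [5 vs 5, 4 vs 5, 2 vs 4] → C does not strictly dominate A (column X: 5 ≤ 5)
  C vs B: [5 vs 3, 4 vs 7, 2 vs 4] → C does not strictly dominate B (column Y: 4 ≤ 7)
No single strategy strictly dominates all others → no strictly dominant strategy.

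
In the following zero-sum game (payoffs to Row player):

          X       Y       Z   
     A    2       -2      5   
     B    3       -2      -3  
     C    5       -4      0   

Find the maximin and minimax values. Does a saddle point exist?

Maximin = -2, Minimax = -2, Saddle: True

Work:
Row minimums: [-2, -3, -4] → maximin = -2
Column maximums: [5, -2, 5] → minimax = -2
Saddle point exists! Game value = -2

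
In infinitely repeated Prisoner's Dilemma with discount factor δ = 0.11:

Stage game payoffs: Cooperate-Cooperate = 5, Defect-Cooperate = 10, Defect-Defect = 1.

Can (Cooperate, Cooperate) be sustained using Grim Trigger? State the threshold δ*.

δ* = 0.5556; since δ = 0.11 < 0.5556, cooperation cannot be sustained

Work:
For Grim Trigger:
Cooperate forever: 5/(1-δ)
Defect then punished: 10 + 1·δ/(1-δ)
Need: 5/(1-δ) ≥ 10 + 1·δ/(1-δ)
Solving: δ ≥ (T-R)/(T-P) = (10-5)/(10-1) = 0.5556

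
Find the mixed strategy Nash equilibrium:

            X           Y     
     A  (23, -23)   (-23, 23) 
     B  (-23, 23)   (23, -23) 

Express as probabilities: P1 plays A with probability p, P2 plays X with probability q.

p = 0.5, q = 0.5

Work:
Find probabilities that make opponent indifferent:
P2 chooses q to make P1 indifferent between A and B
P1 chooses p to make P2 indifferent between X and Y
Mixed NE: P1 plays (A: 0.5, B: 0.5), P2 plays (X: 0.5, Y: 0.5)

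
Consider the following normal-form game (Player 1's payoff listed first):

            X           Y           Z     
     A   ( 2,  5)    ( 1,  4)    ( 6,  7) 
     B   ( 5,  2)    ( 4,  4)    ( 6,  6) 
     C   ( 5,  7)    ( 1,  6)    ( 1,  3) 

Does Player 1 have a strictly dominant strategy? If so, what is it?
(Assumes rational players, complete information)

No strictly dominant strategy exists for Player 1

Work:
A strategy strictly dominates another if it gives a strictly higher payoff against every opponent action. Compare each pair of P1's strategies column-by-column:
  A vs B: [2 vs 5, 1 vs 4, 6 vs 6] → A does not strictly dominate B (column X: 2 ≤ 5)
  A vs C: [2 vs 5, 1 vs 1, 6 vs 1] → A does not strictly dominate C (column X: 2 ≤ 5)
  B vs A: [5 vs 2, 4 vs 1, 6 vs 6] → B does not strictly dominate A (column Z: 6 ≤ 6)
  B vs C: [5 vs 5, 4 vs 1, 6 vs 1] → B does not strictly dominate C (column X: 5 ≤ 5)
  C vs A: [5 vs 2, 1 vs 1, 1 vs 6] → C does not strictly dominate A (column Y: 1 ≤ 1)
  C vs B: [5 vs 5, 1 vs 4, 1 vs 6] → C does not strictly dominate B (column X: 5 ≤ 5)
No single strategy strictly dominates all others → no strictly dominant strategy.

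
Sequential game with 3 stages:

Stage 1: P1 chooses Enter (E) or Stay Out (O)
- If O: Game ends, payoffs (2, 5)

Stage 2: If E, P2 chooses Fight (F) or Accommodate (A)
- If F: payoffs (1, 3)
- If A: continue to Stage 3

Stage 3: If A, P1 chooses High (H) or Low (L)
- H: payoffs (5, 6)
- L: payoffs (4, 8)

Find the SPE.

SPE: (E, A, H); Outcome (5, 6)

Work:
Stage 3: P1 chooses H (5 vs 4)
Stage 2: P2: F->3, A->6 (anticipating H). Choose A
Stage 1: P1: O->2, E->5 (anticipating A, H). Choose E
SPE path: E -> A -> H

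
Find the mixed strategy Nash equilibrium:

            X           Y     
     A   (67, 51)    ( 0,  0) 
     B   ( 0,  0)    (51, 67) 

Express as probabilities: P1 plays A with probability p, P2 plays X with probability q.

p = 0.5678, q = 0.4322

Work:
Find probabilities that make opponent indifferent:
P2 chooses q to make P1 indifferent between A and B
P1 chooses p to make P2 indifferent between X and Y
Mixed NE: P1 plays (A: 0.5678, B: 0.4322), P2 plays (X: 0.4322, Y: 0.5678)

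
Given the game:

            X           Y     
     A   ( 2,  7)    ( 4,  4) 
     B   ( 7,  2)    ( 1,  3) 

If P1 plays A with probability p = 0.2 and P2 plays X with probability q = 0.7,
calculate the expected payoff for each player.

E[P1] = 4.68, E[P2] = 3.06

Work:
E[P1] = p·q·π₁(A,X) + p·(1-q)·π₁(A,Y) + (1-p)·q·π₁(B,X) + (1-p)·(1-q)·π₁(B,Y)
= 0.2·0.7·2 + 0.2·0.3·4 + 0.8·0.7·7 + 0.8·0.3·1
= 4.68

E[P2] = 3.06 (similar calculation)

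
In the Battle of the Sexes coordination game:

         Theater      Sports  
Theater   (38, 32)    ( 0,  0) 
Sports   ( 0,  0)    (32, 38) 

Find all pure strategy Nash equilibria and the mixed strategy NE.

Pure NE: (Theater, Theater) and (Sports, Sports); Mixed NE: p = 0.5429, q = 0.4571

Work:
Check pure NE:
(Theater, Theater): (38, 32) - no unilateral deviation beneficial
(Sports, Sports): (32, 38) - no unilateral deviation beneficial
Mixed NE: P1 plays Theater with p = 0.5429, P2 plays Theater with q = 0.4571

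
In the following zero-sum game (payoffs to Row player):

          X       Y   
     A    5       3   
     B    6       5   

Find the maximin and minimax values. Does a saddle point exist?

Maximin = 5, Minimax = 5, Saddle: True

Work:
Row minimums: [3, 5] → maximin = 5
Column maximums: [6, 5] → minimax = 5
Saddle point exists! Game value = 5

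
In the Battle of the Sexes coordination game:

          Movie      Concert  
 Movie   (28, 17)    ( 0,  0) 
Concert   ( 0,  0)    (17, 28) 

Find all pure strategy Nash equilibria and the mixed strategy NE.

Pure NE: (Movie, Movie) and (Concert, Concert); Mixed NE: p = 0.6222, q = 0.3778

Work:
Check pure NE:
(Movie, Movie): (28, 17) - no unilateral deviation beneficial
(Concert, Concert): (17, 28) - no unilateral deviation beneficial
Mixed NE: P1 plays Movie with p = 0.6222, P2 plays Movie with q = 0.3778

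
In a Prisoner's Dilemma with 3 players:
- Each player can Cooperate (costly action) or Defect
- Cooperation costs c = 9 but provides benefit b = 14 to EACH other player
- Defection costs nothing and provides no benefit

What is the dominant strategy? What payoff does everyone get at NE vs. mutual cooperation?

Dominant: Defect; NE payoff = 0; Coop payoff = 19

Work:
Defect dominates (saves cost c = 9, benefit to others is external)
NE: All defect → everyone gets 0
If all cooperate: each receives (2)×14 - 9 = 19
Social dilemma: 19 > 0 but NE gives 0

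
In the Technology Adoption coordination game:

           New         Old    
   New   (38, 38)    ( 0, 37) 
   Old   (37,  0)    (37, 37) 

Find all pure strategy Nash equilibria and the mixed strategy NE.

Pure NE: (New, New) and (Old, Old); Mixed NE: p = 0.9737, q = 0.9737

Work:
Check pure NE:
(New, New): (38, 38) - no unilateral deviation beneficial
(Old, Old): (37, 37) - no unilateral deviation beneficial
Mixed NE: P1 plays New with p = 0.9737, P2 plays New with q = 0.9737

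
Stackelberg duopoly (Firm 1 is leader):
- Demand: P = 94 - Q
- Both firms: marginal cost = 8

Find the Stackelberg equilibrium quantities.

q₁* (leader) = 43.0, q₂* (follower) = 21.5

Work:
Follower's reaction: q₂ = (a - c - q₁)/2
Leader substitutes: π₁ = q₁·(a - q₁ - (a-c-q₁)/2 - c)
FOC: q₁* = (94 - 8)/2 = 43.00
Then: q₂* = (94 - 8 - 43.0)/2 = 21.50
Leader has first-mover advantage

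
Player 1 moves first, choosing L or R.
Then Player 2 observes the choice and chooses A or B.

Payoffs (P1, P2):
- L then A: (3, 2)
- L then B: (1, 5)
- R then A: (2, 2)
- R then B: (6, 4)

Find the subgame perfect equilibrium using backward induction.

P1 plays R, P2 plays B after L and B after R; Payoff (6, 4)

Work:
Backward induction:
After L: P2 chooses B → P1 gets 1
After R: P2 chooses B → P1 gets 6
P1 chooses R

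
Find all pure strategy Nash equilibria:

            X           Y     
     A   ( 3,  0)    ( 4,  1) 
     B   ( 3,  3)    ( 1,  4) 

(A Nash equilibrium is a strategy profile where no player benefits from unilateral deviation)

Nash equilibrium: (A, Y)

Work:
Best responses:
  P1 vs X: payoffs [3, 3] → best response A/B (payoff 3)
  P1 vs Y: payoffs [4, 1] → best response A (payoff 4)
  P2 vs A: payoffs [0, 1] → best response Y (payoff 1)
  P2 vs B: payoffs [3, 4] → best response Y (payoff 4)
Mutual best responses: (A,Y) → Nash equilibria.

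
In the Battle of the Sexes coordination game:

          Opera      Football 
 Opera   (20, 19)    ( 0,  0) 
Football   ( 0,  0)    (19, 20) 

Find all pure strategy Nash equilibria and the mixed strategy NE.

Pure NE: (Opera, Opera) and (Football, Football); Mixed NE: p = 0.5128, q = 0.4872

Work:
Check pure NE:
(Opera, Opera): (20, 19) - no unilateral deviation beneficial
(Football, Football): (19, 20) - no unilateral deviation beneficial
Mixed NE: P1 plays Opera with p = 0.5128, P2 plays Opera with q = 0.4872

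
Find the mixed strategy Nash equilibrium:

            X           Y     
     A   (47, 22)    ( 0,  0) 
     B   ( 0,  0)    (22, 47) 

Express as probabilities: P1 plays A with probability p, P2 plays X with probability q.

p = 0.6812, q = 0.3188

Work:
Find probabilities that make opponent indifferent:
P2 chooses q to make P1 indifferent between A and B
P1 chooses p to make P2 indifferent between X and Y
Mixed NE: P1 plays (A: 0.6812, B: 0.3188), P2 plays (X: 0.3188, Y: 0.6812)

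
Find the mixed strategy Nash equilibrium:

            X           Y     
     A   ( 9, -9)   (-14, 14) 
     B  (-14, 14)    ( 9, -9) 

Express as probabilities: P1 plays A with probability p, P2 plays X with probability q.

p = 0.5, q = 0.5

Work:
Find probabilities that make opponent indifferent:
P2 chooses q to make P1 indifferent between A and B
P1 chooses p to make P2 indifferent between X and Y
Mixed NE: P1 plays (A: 0.5, B: 0.5), P2 plays (X: 0.5, Y: 0.5)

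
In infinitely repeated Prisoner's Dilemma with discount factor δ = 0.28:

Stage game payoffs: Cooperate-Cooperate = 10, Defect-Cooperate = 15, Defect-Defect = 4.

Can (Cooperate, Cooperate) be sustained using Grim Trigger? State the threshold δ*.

δ* = 0.4545; since δ = 0.28 < 0.4545, cooperation cannot be sustained

Work:
For Grim Trigger:
Cooperate forever: 10/(1-δ)
Defect then punished: 15 + 4·δ/(1-δ)
Need: 10/(1-δ) ≥ 15 + 4·δ/(1-δ)
Solving: δ ≥ (T-R)/(T-P) = (15-10)/(15-4) = 0.4545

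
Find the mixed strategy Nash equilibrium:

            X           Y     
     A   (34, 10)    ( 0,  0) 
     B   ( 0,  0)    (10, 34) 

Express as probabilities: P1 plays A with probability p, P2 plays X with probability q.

p = 0.7727, q = 0.2273

Work:
Find probabilities that make opponent indifferent:
P2 chooses q to make P1 indifferent between A and B
P1 chooses p to make P2 indifferent between X and Y
Mixed NE: P1 plays (A: 0.7727, B: 0.2273), P2 plays (X: 0.2273, Y: 0.7727)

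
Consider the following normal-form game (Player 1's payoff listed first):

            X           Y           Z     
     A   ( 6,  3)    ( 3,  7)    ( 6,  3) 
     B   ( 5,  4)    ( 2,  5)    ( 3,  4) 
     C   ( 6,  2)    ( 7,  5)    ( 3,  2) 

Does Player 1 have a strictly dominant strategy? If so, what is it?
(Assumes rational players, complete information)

No strictly dominant strategy exists for Player 1

Work:
A strategy strictly dominates another if it gives a strictly higher payoff against every opponent action. Compare each pair of P1's strategies column-by-column:
  A vs B: [6 vs 5, 3 vs 2, 6 vs 3] → A strictly dominates B
  A vs C: [6 vs 6, 3 vs 7, 6 vs 3] → A does not strictly dominate C (column X: 6 ≤ 6)
  B vs A: [5 vs 6, 2 vs 3, 3 vs 6] → B does not strictly dominate A (column X: 5 ≤ 6)
  B vs C: [5 vs 6, 2 vs 7, 3 vs 3] → B does not strictly dominate C (column X: 5 ≤ 6)
  C vs A: [6 vs 6, 7 vs 3, 3 vs 6] → C does not strictly dominate A (column X: 6 ≤ 6)
  C vs B: [6 vs 5, 7 vs 2, 3 vs 3] → C does not strictly dominate B (column Z: 3 ≤ 3)
No single strategy strictly dominates all others → no strictly dominant strategy.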